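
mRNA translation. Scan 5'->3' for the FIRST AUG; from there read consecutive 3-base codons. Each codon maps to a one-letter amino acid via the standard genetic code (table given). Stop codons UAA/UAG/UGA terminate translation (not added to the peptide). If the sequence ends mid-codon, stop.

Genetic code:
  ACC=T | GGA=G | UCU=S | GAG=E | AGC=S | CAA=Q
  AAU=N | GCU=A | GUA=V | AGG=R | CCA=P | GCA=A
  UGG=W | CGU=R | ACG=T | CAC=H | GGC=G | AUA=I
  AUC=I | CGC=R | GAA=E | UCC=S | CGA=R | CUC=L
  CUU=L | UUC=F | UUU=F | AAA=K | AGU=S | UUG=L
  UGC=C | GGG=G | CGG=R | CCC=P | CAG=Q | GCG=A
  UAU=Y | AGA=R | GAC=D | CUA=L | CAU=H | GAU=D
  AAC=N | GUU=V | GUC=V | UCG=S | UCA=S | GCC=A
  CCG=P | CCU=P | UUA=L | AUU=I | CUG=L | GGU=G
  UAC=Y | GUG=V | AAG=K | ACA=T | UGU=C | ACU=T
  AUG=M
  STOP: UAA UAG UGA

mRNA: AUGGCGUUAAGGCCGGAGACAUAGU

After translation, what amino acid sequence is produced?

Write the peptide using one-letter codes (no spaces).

Answer: MALRPET

Derivation:
start AUG at pos 0
pos 0: AUG -> M; peptide=M
pos 3: GCG -> A; peptide=MA
pos 6: UUA -> L; peptide=MAL
pos 9: AGG -> R; peptide=MALR
pos 12: CCG -> P; peptide=MALRP
pos 15: GAG -> E; peptide=MALRPE
pos 18: ACA -> T; peptide=MALRPET
pos 21: UAG -> STOP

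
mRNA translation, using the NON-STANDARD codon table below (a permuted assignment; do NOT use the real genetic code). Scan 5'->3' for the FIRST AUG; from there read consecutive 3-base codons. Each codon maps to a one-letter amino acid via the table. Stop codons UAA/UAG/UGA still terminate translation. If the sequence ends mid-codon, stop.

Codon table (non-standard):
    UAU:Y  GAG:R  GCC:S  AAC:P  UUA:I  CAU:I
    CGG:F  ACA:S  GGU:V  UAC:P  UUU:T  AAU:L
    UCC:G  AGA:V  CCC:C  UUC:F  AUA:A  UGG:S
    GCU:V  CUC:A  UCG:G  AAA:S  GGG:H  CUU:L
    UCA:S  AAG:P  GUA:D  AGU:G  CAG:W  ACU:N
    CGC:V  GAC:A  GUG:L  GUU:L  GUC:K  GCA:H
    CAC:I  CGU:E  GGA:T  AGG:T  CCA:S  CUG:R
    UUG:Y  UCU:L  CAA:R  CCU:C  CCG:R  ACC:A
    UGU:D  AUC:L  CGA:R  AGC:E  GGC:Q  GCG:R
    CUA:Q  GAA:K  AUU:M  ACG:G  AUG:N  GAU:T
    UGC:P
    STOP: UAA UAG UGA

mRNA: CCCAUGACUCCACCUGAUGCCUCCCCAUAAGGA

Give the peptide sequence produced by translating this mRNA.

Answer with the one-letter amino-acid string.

Answer: NNSCTSGS

Derivation:
start AUG at pos 3
pos 3: AUG -> N; peptide=N
pos 6: ACU -> N; peptide=NN
pos 9: CCA -> S; peptide=NNS
pos 12: CCU -> C; peptide=NNSC
pos 15: GAU -> T; peptide=NNSCT
pos 18: GCC -> S; peptide=NNSCTS
pos 21: UCC -> G; peptide=NNSCTSG
pos 24: CCA -> S; peptide=NNSCTSGS
pos 27: UAA -> STOP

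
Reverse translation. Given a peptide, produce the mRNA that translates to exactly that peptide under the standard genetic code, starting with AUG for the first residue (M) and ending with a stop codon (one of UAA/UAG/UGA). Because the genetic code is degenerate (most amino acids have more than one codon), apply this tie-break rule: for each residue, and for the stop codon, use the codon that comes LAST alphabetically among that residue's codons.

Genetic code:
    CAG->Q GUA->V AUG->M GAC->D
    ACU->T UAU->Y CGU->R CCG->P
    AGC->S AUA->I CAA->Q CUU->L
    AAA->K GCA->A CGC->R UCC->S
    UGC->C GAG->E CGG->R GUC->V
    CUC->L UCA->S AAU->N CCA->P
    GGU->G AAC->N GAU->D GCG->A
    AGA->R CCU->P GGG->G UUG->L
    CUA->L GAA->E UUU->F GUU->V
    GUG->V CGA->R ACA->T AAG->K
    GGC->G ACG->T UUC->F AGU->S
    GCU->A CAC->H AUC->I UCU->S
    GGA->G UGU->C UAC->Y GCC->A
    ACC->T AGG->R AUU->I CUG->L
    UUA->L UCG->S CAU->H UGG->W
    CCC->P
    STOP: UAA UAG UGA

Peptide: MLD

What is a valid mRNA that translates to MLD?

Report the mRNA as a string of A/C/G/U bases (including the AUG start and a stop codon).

residue 1: M -> AUG (start codon)
residue 2: L codons sorted = CUA,CUC,CUG,CUU,UUA,UUG -> pick last = UUG
residue 3: D codons sorted = GAC,GAU -> pick last = GAU
terminator: stop codons sorted = UAA,UAG,UGA -> pick last = UGA

Answer: mRNA: AUGUUGGAUUGA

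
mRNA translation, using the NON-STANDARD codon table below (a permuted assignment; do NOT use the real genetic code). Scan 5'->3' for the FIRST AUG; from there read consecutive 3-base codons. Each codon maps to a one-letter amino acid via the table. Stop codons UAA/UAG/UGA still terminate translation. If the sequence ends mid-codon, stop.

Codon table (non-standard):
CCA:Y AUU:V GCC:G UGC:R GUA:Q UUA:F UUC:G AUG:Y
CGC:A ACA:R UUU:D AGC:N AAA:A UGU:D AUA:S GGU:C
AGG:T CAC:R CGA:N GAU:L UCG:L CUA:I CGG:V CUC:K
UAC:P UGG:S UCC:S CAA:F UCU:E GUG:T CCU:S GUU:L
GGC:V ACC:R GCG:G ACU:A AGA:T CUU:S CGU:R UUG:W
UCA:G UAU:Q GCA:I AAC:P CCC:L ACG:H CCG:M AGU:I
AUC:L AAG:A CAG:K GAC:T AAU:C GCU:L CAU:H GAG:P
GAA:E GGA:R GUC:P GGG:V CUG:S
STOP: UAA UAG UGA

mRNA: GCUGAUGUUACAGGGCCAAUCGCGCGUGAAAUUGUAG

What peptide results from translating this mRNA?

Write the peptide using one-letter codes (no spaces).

start AUG at pos 4
pos 4: AUG -> Y; peptide=Y
pos 7: UUA -> F; peptide=YF
pos 10: CAG -> K; peptide=YFK
pos 13: GGC -> V; peptide=YFKV
pos 16: CAA -> F; peptide=YFKVF
pos 19: UCG -> L; peptide=YFKVFL
pos 22: CGC -> A; peptide=YFKVFLA
pos 25: GUG -> T; peptide=YFKVFLAT
pos 28: AAA -> A; peptide=YFKVFLATA
pos 31: UUG -> W; peptide=YFKVFLATAW
pos 34: UAG -> STOP

Answer: YFKVFLATAW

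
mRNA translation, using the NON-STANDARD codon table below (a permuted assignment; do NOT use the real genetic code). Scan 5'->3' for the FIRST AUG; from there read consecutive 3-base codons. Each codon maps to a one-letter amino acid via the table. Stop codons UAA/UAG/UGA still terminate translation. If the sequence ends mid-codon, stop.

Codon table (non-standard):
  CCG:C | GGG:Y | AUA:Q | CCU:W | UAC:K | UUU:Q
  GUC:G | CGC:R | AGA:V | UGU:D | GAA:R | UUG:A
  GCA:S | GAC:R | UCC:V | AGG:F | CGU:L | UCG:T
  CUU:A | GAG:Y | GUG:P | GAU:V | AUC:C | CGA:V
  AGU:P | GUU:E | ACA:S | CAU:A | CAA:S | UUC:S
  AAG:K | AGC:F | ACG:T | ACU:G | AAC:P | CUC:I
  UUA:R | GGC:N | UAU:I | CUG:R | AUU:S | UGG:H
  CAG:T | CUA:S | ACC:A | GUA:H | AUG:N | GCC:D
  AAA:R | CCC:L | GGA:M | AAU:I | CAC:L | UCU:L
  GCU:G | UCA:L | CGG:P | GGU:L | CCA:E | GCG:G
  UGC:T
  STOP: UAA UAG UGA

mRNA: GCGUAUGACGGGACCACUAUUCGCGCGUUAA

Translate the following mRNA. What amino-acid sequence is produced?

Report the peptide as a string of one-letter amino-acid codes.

Answer: NTMESSGL

Derivation:
start AUG at pos 4
pos 4: AUG -> N; peptide=N
pos 7: ACG -> T; peptide=NT
pos 10: GGA -> M; peptide=NTM
pos 13: CCA -> E; peptide=NTME
pos 16: CUA -> S; peptide=NTMES
pos 19: UUC -> S; peptide=NTMESS
pos 22: GCG -> G; peptide=NTMESSG
pos 25: CGU -> L; peptide=NTMESSGL
pos 28: UAA -> STOP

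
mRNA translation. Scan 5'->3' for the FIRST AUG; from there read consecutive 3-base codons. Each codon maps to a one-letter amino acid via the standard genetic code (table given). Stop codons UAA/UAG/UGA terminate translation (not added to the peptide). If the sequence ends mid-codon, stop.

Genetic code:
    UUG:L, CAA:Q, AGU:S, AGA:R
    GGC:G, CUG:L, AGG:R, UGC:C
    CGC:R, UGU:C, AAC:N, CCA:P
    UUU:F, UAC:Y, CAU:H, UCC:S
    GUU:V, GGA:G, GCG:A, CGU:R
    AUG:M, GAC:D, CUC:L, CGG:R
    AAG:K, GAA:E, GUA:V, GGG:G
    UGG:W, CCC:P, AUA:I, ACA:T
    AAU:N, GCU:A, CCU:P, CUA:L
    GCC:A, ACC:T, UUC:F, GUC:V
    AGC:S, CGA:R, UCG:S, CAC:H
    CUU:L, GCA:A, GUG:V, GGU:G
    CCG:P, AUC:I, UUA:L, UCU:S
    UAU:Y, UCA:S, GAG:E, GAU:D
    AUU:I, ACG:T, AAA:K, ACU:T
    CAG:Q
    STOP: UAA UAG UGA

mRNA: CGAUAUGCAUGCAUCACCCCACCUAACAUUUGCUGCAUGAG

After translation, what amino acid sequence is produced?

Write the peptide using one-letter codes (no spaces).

start AUG at pos 4
pos 4: AUG -> M; peptide=M
pos 7: CAU -> H; peptide=MH
pos 10: GCA -> A; peptide=MHA
pos 13: UCA -> S; peptide=MHAS
pos 16: CCC -> P; peptide=MHASP
pos 19: CAC -> H; peptide=MHASPH
pos 22: CUA -> L; peptide=MHASPHL
pos 25: ACA -> T; peptide=MHASPHLT
pos 28: UUU -> F; peptide=MHASPHLTF
pos 31: GCU -> A; peptide=MHASPHLTFA
pos 34: GCA -> A; peptide=MHASPHLTFAA
pos 37: UGA -> STOP

Answer: MHASPHLTFAA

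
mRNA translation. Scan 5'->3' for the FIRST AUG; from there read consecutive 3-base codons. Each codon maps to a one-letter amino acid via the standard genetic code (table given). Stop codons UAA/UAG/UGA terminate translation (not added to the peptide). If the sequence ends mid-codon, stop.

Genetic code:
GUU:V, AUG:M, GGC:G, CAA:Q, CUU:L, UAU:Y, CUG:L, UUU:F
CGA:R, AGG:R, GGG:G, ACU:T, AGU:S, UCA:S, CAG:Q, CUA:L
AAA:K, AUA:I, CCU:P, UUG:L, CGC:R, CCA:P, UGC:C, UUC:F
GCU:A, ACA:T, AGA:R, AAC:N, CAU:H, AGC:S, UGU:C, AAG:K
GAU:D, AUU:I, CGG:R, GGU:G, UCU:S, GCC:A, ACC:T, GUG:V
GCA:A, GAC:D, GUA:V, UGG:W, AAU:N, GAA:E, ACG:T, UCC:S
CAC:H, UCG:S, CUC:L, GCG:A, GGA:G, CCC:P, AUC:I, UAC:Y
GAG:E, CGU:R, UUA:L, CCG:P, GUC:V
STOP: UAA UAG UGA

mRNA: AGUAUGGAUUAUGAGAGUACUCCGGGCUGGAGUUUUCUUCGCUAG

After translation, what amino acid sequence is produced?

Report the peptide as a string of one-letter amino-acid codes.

start AUG at pos 3
pos 3: AUG -> M; peptide=M
pos 6: GAU -> D; peptide=MD
pos 9: UAU -> Y; peptide=MDY
pos 12: GAG -> E; peptide=MDYE
pos 15: AGU -> S; peptide=MDYES
pos 18: ACU -> T; peptide=MDYEST
pos 21: CCG -> P; peptide=MDYESTP
pos 24: GGC -> G; peptide=MDYESTPG
pos 27: UGG -> W; peptide=MDYESTPGW
pos 30: AGU -> S; peptide=MDYESTPGWS
pos 33: UUU -> F; peptide=MDYESTPGWSF
pos 36: CUU -> L; peptide=MDYESTPGWSFL
pos 39: CGC -> R; peptide=MDYESTPGWSFLR
pos 42: UAG -> STOP

Answer: MDYESTPGWSFLR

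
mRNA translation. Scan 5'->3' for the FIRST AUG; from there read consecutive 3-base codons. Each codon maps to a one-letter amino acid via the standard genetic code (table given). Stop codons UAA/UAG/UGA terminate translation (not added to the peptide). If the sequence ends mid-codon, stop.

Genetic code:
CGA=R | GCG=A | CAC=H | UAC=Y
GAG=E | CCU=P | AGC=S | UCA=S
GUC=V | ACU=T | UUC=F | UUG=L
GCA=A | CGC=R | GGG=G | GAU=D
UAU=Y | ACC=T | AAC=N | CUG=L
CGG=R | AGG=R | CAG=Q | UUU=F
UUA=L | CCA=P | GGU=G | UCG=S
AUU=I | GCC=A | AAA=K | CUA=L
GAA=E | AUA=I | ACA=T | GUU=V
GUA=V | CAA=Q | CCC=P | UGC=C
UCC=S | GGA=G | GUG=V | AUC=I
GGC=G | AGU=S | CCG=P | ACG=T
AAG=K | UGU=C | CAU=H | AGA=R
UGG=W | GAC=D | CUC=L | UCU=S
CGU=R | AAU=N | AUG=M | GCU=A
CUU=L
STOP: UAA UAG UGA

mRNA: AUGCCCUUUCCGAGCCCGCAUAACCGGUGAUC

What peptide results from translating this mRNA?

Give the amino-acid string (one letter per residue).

start AUG at pos 0
pos 0: AUG -> M; peptide=M
pos 3: CCC -> P; peptide=MP
pos 6: UUU -> F; peptide=MPF
pos 9: CCG -> P; peptide=MPFP
pos 12: AGC -> S; peptide=MPFPS
pos 15: CCG -> P; peptide=MPFPSP
pos 18: CAU -> H; peptide=MPFPSPH
pos 21: AAC -> N; peptide=MPFPSPHN
pos 24: CGG -> R; peptide=MPFPSPHNR
pos 27: UGA -> STOP

Answer: MPFPSPHNR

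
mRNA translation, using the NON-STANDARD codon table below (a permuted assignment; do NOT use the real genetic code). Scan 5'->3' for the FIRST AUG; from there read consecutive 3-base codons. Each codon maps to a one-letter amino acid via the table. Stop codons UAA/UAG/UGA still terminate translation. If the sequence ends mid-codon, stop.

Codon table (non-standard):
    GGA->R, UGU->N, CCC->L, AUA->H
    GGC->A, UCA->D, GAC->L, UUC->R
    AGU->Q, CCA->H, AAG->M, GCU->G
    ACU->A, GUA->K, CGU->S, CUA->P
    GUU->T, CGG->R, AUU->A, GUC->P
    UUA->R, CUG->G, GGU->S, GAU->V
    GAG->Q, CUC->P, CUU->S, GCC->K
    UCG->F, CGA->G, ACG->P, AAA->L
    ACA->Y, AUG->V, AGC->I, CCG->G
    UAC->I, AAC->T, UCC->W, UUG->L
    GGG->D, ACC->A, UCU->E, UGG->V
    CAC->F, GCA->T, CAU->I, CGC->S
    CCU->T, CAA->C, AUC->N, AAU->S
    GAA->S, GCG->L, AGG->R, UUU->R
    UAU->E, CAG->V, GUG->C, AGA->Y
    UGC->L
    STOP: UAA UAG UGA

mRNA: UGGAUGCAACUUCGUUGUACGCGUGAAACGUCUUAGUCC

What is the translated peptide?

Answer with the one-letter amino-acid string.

start AUG at pos 3
pos 3: AUG -> V; peptide=V
pos 6: CAA -> C; peptide=VC
pos 9: CUU -> S; peptide=VCS
pos 12: CGU -> S; peptide=VCSS
pos 15: UGU -> N; peptide=VCSSN
pos 18: ACG -> P; peptide=VCSSNP
pos 21: CGU -> S; peptide=VCSSNPS
pos 24: GAA -> S; peptide=VCSSNPSS
pos 27: ACG -> P; peptide=VCSSNPSSP
pos 30: UCU -> E; peptide=VCSSNPSSPE
pos 33: UAG -> STOP

Answer: VCSSNPSSPE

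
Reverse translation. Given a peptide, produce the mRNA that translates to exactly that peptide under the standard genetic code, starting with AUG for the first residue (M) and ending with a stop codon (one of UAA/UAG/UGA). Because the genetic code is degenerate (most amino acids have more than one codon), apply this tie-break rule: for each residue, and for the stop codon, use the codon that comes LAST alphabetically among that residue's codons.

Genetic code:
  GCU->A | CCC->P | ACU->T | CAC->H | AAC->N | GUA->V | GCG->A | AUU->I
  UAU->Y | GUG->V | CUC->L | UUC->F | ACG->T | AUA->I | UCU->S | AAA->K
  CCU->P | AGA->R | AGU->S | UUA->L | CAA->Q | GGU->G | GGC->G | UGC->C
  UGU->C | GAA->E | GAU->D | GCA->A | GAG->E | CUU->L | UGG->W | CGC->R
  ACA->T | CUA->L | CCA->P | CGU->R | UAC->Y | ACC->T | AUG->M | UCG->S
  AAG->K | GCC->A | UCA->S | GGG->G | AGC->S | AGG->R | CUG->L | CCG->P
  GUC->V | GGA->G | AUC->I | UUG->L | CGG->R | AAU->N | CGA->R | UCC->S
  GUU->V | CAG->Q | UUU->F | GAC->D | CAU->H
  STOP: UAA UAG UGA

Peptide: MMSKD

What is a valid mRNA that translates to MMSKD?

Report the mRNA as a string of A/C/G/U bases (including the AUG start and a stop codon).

Answer: mRNA: AUGAUGUCUAAGGAUUGA

Derivation:
residue 1: M -> AUG (start codon)
residue 2: M -> AUG (only codon)
residue 3: S codons sorted = AGC,AGU,UCA,UCC,UCG,UCU -> pick last = UCU
residue 4: K codons sorted = AAA,AAG -> pick last = AAG
residue 5: D codons sorted = GAC,GAU -> pick last = GAU
terminator: stop codons sorted = UAA,UAG,UGA -> pick last = UGA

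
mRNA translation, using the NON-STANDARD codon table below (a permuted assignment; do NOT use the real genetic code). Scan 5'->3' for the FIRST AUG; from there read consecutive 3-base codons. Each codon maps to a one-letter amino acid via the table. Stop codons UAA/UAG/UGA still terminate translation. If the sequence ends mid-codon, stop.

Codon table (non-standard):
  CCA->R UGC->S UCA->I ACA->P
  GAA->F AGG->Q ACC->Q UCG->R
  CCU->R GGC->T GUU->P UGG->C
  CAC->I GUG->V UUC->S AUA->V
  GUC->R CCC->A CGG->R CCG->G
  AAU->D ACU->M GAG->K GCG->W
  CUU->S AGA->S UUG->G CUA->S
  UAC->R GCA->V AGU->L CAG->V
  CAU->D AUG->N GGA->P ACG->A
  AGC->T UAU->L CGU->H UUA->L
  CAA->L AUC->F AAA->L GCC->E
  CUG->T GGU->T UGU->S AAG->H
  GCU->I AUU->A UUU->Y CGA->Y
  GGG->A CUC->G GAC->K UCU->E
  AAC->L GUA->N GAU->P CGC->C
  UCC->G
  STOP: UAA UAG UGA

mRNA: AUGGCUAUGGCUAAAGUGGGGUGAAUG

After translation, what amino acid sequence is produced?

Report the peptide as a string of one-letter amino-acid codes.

Answer: NINILVA

Derivation:
start AUG at pos 0
pos 0: AUG -> N; peptide=N
pos 3: GCU -> I; peptide=NI
pos 6: AUG -> N; peptide=NIN
pos 9: GCU -> I; peptide=NINI
pos 12: AAA -> L; peptide=NINIL
pos 15: GUG -> V; peptide=NINILV
pos 18: GGG -> A; peptide=NINILVA
pos 21: UGA -> STOP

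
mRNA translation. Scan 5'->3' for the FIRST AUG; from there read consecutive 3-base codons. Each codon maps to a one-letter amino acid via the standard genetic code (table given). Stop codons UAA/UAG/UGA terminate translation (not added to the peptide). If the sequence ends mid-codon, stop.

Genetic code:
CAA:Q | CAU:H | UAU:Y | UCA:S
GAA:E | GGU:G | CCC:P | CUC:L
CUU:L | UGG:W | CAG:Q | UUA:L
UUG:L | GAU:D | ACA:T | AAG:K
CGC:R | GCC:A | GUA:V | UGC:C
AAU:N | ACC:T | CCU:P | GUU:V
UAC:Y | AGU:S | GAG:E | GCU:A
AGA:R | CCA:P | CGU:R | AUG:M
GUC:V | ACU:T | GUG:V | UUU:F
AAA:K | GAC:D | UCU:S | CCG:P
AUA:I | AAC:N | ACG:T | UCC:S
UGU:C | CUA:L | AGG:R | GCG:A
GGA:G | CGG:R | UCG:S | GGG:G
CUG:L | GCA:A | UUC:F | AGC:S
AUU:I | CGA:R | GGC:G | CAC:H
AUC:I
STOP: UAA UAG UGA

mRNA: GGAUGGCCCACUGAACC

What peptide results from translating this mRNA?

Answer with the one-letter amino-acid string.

Answer: MAH

Derivation:
start AUG at pos 2
pos 2: AUG -> M; peptide=M
pos 5: GCC -> A; peptide=MA
pos 8: CAC -> H; peptide=MAH
pos 11: UGA -> STOP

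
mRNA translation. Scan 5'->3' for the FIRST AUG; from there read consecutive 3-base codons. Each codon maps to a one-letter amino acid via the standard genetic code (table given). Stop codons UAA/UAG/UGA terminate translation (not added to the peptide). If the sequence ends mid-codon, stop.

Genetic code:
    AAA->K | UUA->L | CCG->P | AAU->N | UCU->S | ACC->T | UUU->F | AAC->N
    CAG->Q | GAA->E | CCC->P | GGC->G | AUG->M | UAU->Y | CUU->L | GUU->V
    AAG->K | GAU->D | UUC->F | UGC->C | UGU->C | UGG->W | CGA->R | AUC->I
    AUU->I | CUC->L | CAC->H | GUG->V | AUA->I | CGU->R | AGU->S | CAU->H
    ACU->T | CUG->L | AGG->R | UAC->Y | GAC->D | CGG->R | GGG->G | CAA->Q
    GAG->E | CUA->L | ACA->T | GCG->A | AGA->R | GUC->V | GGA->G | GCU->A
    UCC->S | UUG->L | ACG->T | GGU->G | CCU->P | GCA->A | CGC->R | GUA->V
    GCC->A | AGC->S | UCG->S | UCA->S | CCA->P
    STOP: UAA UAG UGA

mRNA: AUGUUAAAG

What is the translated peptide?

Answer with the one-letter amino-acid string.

start AUG at pos 0
pos 0: AUG -> M; peptide=M
pos 3: UUA -> L; peptide=ML
pos 6: AAG -> K; peptide=MLK
pos 9: only 0 nt remain (<3), stop (end of mRNA)

Answer: MLK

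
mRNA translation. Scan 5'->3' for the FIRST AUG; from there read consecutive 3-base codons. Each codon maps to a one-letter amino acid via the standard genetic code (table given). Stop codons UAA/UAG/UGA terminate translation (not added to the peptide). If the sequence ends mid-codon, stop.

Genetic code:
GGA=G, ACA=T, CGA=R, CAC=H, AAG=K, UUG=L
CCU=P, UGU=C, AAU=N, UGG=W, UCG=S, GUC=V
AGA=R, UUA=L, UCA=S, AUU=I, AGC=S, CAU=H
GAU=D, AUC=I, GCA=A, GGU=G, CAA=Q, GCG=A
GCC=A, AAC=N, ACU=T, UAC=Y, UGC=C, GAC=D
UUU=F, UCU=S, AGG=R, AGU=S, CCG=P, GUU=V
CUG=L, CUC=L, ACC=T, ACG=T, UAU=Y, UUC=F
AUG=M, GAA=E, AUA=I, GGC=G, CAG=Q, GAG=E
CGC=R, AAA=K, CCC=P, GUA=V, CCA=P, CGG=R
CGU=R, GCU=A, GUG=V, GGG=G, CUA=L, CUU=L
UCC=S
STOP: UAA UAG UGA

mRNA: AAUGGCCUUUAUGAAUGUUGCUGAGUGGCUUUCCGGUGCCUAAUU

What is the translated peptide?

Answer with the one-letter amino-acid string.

start AUG at pos 1
pos 1: AUG -> M; peptide=M
pos 4: GCC -> A; peptide=MA
pos 7: UUU -> F; peptide=MAF
pos 10: AUG -> M; peptide=MAFM
pos 13: AAU -> N; peptide=MAFMN
pos 16: GUU -> V; peptide=MAFMNV
pos 19: GCU -> A; peptide=MAFMNVA
pos 22: GAG -> E; peptide=MAFMNVAE
pos 25: UGG -> W; peptide=MAFMNVAEW
pos 28: CUU -> L; peptide=MAFMNVAEWL
pos 31: UCC -> S; peptide=MAFMNVAEWLS
pos 34: GGU -> G; peptide=MAFMNVAEWLSG
pos 37: GCC -> A; peptide=MAFMNVAEWLSGA
pos 40: UAA -> STOP

Answer: MAFMNVAEWLSGA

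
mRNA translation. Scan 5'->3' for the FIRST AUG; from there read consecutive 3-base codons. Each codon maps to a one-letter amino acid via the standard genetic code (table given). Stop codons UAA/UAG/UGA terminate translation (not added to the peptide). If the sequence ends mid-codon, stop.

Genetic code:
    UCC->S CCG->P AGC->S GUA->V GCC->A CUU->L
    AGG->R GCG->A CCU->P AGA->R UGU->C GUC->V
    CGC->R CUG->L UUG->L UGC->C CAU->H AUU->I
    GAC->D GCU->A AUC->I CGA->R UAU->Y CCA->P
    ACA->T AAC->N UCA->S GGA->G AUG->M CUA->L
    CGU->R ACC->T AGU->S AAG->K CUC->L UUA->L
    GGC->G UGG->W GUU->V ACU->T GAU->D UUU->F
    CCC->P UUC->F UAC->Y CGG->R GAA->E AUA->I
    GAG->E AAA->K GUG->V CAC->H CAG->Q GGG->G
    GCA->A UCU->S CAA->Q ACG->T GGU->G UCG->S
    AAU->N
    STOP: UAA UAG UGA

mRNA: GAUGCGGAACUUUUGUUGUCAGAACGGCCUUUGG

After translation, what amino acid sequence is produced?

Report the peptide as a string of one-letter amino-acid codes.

start AUG at pos 1
pos 1: AUG -> M; peptide=M
pos 4: CGG -> R; peptide=MR
pos 7: AAC -> N; peptide=MRN
pos 10: UUU -> F; peptide=MRNF
pos 13: UGU -> C; peptide=MRNFC
pos 16: UGU -> C; peptide=MRNFCC
pos 19: CAG -> Q; peptide=MRNFCCQ
pos 22: AAC -> N; peptide=MRNFCCQN
pos 25: GGC -> G; peptide=MRNFCCQNG
pos 28: CUU -> L; peptide=MRNFCCQNGL
pos 31: UGG -> W; peptide=MRNFCCQNGLW
pos 34: only 0 nt remain (<3), stop (end of mRNA)

Answer: MRNFCCQNGLW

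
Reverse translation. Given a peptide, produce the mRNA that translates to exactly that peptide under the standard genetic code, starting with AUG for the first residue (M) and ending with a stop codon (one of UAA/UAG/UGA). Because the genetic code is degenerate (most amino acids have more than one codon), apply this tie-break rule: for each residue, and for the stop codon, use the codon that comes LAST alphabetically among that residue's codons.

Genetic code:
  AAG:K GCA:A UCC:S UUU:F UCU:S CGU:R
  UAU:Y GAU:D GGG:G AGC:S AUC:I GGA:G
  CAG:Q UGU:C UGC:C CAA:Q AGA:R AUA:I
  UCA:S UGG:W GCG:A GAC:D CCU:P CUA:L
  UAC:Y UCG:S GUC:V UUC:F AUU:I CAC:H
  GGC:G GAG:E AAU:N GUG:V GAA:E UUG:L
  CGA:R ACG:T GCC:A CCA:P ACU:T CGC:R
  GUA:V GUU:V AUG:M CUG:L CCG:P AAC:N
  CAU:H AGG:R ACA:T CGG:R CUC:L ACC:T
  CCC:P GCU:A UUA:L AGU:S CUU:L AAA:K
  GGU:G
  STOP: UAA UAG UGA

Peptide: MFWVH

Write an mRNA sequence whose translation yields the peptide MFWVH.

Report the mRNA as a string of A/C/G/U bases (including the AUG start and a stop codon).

Answer: mRNA: AUGUUUUGGGUUCAUUGA

Derivation:
residue 1: M -> AUG (start codon)
residue 2: F codons sorted = UUC,UUU -> pick last = UUU
residue 3: W -> UGG (only codon)
residue 4: V codons sorted = GUA,GUC,GUG,GUU -> pick last = GUU
residue 5: H codons sorted = CAC,CAU -> pick last = CAU
terminator: stop codons sorted = UAA,UAG,UGA -> pick last = UGA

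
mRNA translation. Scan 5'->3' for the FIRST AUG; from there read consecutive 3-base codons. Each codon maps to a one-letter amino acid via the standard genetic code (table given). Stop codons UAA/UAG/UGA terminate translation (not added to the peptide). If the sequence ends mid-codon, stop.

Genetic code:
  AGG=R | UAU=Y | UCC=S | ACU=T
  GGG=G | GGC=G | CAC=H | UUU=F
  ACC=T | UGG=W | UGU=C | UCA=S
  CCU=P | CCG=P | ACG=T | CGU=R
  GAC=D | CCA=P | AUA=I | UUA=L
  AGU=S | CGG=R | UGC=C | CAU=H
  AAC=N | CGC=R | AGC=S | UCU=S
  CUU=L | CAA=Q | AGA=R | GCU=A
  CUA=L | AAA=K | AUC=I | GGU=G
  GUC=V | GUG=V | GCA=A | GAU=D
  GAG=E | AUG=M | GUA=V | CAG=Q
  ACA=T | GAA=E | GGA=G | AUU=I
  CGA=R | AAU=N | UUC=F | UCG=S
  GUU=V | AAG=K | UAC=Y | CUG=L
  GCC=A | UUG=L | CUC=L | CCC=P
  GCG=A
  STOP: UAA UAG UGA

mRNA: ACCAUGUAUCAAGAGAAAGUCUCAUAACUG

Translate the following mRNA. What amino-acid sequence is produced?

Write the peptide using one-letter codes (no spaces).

Answer: MYQEKVS

Derivation:
start AUG at pos 3
pos 3: AUG -> M; peptide=M
pos 6: UAU -> Y; peptide=MY
pos 9: CAA -> Q; peptide=MYQ
pos 12: GAG -> E; peptide=MYQE
pos 15: AAA -> K; peptide=MYQEK
pos 18: GUC -> V; peptide=MYQEKV
pos 21: UCA -> S; peptide=MYQEKVS
pos 24: UAA -> STOP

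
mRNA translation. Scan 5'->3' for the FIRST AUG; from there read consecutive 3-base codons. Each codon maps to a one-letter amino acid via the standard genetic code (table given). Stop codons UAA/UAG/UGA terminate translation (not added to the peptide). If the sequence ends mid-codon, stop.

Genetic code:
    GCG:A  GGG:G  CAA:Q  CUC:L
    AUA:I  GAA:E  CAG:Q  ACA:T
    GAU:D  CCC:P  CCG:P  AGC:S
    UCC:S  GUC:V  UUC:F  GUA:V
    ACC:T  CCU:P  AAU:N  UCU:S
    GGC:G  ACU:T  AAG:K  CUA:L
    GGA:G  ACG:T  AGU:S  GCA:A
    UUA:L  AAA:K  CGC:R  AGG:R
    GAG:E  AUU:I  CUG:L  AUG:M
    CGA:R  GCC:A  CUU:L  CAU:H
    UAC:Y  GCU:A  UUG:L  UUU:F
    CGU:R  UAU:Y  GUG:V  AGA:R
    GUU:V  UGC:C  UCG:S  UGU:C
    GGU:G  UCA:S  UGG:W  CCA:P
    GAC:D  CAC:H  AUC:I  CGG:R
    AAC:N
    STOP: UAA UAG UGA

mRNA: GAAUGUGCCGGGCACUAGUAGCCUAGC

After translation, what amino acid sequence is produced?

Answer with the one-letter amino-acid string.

start AUG at pos 2
pos 2: AUG -> M; peptide=M
pos 5: UGC -> C; peptide=MC
pos 8: CGG -> R; peptide=MCR
pos 11: GCA -> A; peptide=MCRA
pos 14: CUA -> L; peptide=MCRAL
pos 17: GUA -> V; peptide=MCRALV
pos 20: GCC -> A; peptide=MCRALVA
pos 23: UAG -> STOP

Answer: MCRALVA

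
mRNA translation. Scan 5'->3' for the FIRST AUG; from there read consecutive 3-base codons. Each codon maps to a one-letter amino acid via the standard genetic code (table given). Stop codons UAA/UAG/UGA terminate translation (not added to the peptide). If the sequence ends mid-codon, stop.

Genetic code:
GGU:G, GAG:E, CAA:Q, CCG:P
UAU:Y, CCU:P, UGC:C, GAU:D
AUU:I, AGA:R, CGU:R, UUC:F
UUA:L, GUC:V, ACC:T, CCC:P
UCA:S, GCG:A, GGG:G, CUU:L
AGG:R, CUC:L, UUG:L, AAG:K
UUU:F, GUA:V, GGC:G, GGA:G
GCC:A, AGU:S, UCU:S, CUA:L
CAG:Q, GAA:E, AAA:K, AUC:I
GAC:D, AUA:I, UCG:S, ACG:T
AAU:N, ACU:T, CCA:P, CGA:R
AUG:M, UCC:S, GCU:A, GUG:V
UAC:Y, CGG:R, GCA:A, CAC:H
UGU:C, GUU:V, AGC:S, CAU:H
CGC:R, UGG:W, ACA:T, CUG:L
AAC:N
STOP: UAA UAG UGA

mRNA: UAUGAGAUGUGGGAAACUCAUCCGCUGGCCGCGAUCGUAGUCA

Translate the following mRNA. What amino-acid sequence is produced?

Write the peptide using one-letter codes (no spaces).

Answer: MRCGKLIRWPRS

Derivation:
start AUG at pos 1
pos 1: AUG -> M; peptide=M
pos 4: AGA -> R; peptide=MR
pos 7: UGU -> C; peptide=MRC
pos 10: GGG -> G; peptide=MRCG
pos 13: AAA -> K; peptide=MRCGK
pos 16: CUC -> L; peptide=MRCGKL
pos 19: AUC -> I; peptide=MRCGKLI
pos 22: CGC -> R; peptide=MRCGKLIR
pos 25: UGG -> W; peptide=MRCGKLIRW
pos 28: CCG -> P; peptide=MRCGKLIRWP
pos 31: CGA -> R; peptide=MRCGKLIRWPR
pos 34: UCG -> S; peptide=MRCGKLIRWPRS
pos 37: UAG -> STOP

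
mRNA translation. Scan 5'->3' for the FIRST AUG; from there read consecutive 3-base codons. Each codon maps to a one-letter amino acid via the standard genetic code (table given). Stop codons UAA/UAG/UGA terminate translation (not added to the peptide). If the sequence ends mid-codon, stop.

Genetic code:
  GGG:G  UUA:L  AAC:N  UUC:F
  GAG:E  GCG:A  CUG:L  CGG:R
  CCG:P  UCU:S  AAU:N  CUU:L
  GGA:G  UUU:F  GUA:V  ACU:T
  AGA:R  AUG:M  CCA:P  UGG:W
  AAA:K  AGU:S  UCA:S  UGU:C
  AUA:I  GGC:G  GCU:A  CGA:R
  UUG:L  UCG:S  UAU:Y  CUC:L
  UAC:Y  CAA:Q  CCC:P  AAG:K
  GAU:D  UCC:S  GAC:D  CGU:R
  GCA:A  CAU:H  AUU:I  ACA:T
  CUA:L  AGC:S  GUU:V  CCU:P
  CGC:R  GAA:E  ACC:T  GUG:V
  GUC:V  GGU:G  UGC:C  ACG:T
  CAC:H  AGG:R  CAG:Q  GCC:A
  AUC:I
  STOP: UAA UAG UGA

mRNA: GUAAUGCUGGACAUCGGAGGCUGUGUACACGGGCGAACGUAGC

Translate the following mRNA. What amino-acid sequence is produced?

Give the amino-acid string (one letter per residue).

Answer: MLDIGGCVHGRT

Derivation:
start AUG at pos 3
pos 3: AUG -> M; peptide=M
pos 6: CUG -> L; peptide=ML
pos 9: GAC -> D; peptide=MLD
pos 12: AUC -> I; peptide=MLDI
pos 15: GGA -> G; peptide=MLDIG
pos 18: GGC -> G; peptide=MLDIGG
pos 21: UGU -> C; peptide=MLDIGGC
pos 24: GUA -> V; peptide=MLDIGGCV
pos 27: CAC -> H; peptide=MLDIGGCVH
pos 30: GGG -> G; peptide=MLDIGGCVHG
pos 33: CGA -> R; peptide=MLDIGGCVHGR
pos 36: ACG -> T; peptide=MLDIGGCVHGRT
pos 39: UAG -> STOP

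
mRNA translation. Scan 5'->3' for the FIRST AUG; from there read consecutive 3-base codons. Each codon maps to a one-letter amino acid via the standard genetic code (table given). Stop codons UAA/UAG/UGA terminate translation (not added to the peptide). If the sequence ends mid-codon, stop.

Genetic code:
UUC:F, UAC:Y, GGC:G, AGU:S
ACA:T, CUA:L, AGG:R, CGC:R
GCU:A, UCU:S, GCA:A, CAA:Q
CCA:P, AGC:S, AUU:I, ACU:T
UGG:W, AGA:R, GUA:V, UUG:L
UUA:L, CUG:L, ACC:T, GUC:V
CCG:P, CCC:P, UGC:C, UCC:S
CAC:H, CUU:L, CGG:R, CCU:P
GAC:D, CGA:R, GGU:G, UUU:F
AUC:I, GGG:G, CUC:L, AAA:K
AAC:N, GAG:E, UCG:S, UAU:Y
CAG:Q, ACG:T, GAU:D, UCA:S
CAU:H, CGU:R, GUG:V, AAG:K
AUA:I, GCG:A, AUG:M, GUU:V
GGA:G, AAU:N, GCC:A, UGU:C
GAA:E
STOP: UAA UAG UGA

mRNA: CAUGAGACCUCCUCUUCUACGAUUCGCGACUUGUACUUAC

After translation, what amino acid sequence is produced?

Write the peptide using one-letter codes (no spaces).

Answer: MRPPLLRFATCTY

Derivation:
start AUG at pos 1
pos 1: AUG -> M; peptide=M
pos 4: AGA -> R; peptide=MR
pos 7: CCU -> P; peptide=MRP
pos 10: CCU -> P; peptide=MRPP
pos 13: CUU -> L; peptide=MRPPL
pos 16: CUA -> L; peptide=MRPPLL
pos 19: CGA -> R; peptide=MRPPLLR
pos 22: UUC -> F; peptide=MRPPLLRF
pos 25: GCG -> A; peptide=MRPPLLRFA
pos 28: ACU -> T; peptide=MRPPLLRFAT
pos 31: UGU -> C; peptide=MRPPLLRFATC
pos 34: ACU -> T; peptide=MRPPLLRFATCT
pos 37: UAC -> Y; peptide=MRPPLLRFATCTY
pos 40: only 0 nt remain (<3), stop (end of mRNA)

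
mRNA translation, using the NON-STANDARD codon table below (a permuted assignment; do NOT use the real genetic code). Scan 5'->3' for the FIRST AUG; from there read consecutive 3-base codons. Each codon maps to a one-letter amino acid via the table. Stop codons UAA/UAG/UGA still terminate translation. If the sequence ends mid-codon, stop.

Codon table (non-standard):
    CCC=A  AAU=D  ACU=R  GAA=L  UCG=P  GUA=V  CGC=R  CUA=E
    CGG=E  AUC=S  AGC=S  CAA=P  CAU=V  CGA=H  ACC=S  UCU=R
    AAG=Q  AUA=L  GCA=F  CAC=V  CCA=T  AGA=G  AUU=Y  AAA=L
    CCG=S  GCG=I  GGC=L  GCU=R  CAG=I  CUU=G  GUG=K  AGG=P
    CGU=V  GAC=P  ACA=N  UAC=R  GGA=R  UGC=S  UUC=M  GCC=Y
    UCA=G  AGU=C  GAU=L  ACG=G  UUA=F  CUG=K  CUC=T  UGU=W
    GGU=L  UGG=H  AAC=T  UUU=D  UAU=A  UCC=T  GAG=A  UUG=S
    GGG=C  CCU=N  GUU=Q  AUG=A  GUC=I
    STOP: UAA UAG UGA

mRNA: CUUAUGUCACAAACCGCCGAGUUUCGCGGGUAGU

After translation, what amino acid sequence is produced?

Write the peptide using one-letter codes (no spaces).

start AUG at pos 3
pos 3: AUG -> A; peptide=A
pos 6: UCA -> G; peptide=AG
pos 9: CAA -> P; peptide=AGP
pos 12: ACC -> S; peptide=AGPS
pos 15: GCC -> Y; peptide=AGPSY
pos 18: GAG -> A; peptide=AGPSYA
pos 21: UUU -> D; peptide=AGPSYAD
pos 24: CGC -> R; peptide=AGPSYADR
pos 27: GGG -> C; peptide=AGPSYADRC
pos 30: UAG -> STOP

Answer: AGPSYADRC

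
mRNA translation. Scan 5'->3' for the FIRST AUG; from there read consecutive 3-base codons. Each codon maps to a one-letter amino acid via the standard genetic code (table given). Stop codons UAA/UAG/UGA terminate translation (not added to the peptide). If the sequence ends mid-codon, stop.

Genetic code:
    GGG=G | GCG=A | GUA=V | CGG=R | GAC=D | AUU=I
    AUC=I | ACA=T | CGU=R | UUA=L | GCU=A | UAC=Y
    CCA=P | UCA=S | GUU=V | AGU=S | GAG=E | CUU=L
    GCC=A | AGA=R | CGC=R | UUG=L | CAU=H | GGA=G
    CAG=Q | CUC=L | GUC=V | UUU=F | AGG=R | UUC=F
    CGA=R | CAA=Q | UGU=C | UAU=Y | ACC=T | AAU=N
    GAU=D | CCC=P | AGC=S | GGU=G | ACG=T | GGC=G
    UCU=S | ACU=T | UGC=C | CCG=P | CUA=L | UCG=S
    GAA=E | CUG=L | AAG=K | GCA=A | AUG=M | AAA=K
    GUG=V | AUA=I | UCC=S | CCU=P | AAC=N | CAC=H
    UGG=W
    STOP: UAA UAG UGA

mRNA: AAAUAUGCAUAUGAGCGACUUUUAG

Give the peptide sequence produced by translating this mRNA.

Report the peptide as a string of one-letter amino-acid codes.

Answer: MHMSDF

Derivation:
start AUG at pos 4
pos 4: AUG -> M; peptide=M
pos 7: CAU -> H; peptide=MH
pos 10: AUG -> M; peptide=MHM
pos 13: AGC -> S; peptide=MHMS
pos 16: GAC -> D; peptide=MHMSD
pos 19: UUU -> F; peptide=MHMSDF
pos 22: UAG -> STOP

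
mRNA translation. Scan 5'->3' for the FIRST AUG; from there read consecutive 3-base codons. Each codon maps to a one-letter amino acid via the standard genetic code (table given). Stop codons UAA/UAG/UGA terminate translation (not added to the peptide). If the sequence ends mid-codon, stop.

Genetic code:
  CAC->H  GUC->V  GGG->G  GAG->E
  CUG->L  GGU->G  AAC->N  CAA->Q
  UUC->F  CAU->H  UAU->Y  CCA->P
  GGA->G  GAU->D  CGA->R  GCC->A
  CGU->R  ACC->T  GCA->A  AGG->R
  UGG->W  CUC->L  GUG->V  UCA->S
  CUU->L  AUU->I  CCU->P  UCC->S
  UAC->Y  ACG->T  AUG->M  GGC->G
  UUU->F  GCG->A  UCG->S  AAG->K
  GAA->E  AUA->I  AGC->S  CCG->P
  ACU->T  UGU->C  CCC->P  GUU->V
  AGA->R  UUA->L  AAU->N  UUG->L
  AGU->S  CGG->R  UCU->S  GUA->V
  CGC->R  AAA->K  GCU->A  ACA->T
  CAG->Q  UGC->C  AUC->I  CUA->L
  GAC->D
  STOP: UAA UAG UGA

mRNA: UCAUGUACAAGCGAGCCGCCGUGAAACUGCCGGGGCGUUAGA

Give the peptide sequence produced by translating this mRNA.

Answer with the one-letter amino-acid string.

start AUG at pos 2
pos 2: AUG -> M; peptide=M
pos 5: UAC -> Y; peptide=MY
pos 8: AAG -> K; peptide=MYK
pos 11: CGA -> R; peptide=MYKR
pos 14: GCC -> A; peptide=MYKRA
pos 17: GCC -> A; peptide=MYKRAA
pos 20: GUG -> V; peptide=MYKRAAV
pos 23: AAA -> K; peptide=MYKRAAVK
pos 26: CUG -> L; peptide=MYKRAAVKL
pos 29: CCG -> P; peptide=MYKRAAVKLP
pos 32: GGG -> G; peptide=MYKRAAVKLPG
pos 35: CGU -> R; peptide=MYKRAAVKLPGR
pos 38: UAG -> STOP

Answer: MYKRAAVKLPGR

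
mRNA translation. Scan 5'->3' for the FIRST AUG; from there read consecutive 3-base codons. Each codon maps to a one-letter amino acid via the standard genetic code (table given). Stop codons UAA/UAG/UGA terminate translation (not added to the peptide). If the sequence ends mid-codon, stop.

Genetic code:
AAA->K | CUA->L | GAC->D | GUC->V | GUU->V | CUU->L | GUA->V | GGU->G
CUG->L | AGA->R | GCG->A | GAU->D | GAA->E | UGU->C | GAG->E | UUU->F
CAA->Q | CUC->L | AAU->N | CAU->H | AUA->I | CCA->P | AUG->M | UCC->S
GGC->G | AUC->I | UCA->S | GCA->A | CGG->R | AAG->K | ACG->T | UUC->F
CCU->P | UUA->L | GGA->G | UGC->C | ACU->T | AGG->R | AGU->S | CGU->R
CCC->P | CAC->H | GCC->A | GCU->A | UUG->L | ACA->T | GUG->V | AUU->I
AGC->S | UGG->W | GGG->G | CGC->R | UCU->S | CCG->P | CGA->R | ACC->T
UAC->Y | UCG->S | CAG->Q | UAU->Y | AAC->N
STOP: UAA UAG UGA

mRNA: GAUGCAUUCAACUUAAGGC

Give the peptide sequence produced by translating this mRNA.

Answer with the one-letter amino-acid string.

start AUG at pos 1
pos 1: AUG -> M; peptide=M
pos 4: CAU -> H; peptide=MH
pos 7: UCA -> S; peptide=MHS
pos 10: ACU -> T; peptide=MHST
pos 13: UAA -> STOP

Answer: MHST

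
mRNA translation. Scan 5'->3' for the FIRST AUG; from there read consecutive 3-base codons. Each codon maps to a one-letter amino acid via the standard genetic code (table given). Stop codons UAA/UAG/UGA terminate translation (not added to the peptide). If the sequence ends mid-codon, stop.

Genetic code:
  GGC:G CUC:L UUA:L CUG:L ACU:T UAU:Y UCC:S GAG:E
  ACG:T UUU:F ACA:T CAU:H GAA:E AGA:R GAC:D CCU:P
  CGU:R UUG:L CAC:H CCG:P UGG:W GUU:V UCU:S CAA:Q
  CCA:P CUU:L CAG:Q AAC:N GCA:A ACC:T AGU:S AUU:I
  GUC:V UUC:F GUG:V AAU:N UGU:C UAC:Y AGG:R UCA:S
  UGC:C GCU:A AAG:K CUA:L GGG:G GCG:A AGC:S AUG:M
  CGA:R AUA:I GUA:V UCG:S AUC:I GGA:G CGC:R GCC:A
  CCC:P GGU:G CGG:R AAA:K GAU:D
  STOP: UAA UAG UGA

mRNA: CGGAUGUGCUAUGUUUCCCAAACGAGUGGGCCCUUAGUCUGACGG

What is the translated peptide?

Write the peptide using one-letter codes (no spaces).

Answer: MCYVSQTSGPLV

Derivation:
start AUG at pos 3
pos 3: AUG -> M; peptide=M
pos 6: UGC -> C; peptide=MC
pos 9: UAU -> Y; peptide=MCY
pos 12: GUU -> V; peptide=MCYV
pos 15: UCC -> S; peptide=MCYVS
pos 18: CAA -> Q; peptide=MCYVSQ
pos 21: ACG -> T; peptide=MCYVSQT
pos 24: AGU -> S; peptide=MCYVSQTS
pos 27: GGG -> G; peptide=MCYVSQTSG
pos 30: CCC -> P; peptide=MCYVSQTSGP
pos 33: UUA -> L; peptide=MCYVSQTSGPL
pos 36: GUC -> V; peptide=MCYVSQTSGPLV
pos 39: UGA -> STOP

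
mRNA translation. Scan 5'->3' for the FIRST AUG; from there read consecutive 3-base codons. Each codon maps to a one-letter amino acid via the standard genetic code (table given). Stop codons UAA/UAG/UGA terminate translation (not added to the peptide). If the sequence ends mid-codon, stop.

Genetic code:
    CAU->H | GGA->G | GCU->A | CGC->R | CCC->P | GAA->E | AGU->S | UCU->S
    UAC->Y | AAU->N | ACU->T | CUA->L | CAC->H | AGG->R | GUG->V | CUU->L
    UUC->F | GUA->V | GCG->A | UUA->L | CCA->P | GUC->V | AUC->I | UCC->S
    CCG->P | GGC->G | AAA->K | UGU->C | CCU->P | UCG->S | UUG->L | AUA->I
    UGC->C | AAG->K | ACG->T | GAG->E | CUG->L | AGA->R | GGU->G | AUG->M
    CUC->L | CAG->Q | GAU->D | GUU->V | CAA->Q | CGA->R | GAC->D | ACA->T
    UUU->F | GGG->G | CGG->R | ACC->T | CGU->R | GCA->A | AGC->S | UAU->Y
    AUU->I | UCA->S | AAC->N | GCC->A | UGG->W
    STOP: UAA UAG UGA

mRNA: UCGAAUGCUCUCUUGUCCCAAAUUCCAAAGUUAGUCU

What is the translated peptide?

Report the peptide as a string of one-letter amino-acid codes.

Answer: MLSCPKFQS

Derivation:
start AUG at pos 4
pos 4: AUG -> M; peptide=M
pos 7: CUC -> L; peptide=ML
pos 10: UCU -> S; peptide=MLS
pos 13: UGU -> C; peptide=MLSC
pos 16: CCC -> P; peptide=MLSCP
pos 19: AAA -> K; peptide=MLSCPK
pos 22: UUC -> F; peptide=MLSCPKF
pos 25: CAA -> Q; peptide=MLSCPKFQ
pos 28: AGU -> S; peptide=MLSCPKFQS
pos 31: UAG -> STOP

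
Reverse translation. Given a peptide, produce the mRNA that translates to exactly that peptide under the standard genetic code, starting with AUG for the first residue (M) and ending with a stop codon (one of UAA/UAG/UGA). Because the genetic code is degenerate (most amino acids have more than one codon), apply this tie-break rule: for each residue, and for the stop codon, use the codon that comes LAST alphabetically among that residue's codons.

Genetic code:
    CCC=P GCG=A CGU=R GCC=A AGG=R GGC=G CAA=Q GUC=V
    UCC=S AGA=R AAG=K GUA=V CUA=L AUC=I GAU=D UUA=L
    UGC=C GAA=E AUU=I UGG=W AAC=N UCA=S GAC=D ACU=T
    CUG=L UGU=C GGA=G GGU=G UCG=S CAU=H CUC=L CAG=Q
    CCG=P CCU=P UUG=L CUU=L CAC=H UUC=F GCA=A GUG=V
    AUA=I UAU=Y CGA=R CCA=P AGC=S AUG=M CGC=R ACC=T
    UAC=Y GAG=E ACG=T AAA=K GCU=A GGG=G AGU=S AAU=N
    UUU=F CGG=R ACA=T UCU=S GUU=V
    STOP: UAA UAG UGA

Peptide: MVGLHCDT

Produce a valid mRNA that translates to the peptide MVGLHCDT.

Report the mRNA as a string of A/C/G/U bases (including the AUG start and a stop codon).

residue 1: M -> AUG (start codon)
residue 2: V codons sorted = GUA,GUC,GUG,GUU -> pick last = GUU
residue 3: G codons sorted = GGA,GGC,GGG,GGU -> pick last = GGU
residue 4: L codons sorted = CUA,CUC,CUG,CUU,UUA,UUG -> pick last = UUG
residue 5: H codons sorted = CAC,CAU -> pick last = CAU
residue 6: C codons sorted = UGC,UGU -> pick last = UGU
residue 7: D codons sorted = GAC,GAU -> pick last = GAU
residue 8: T codons sorted = ACA,ACC,ACG,ACU -> pick last = ACU
terminator: stop codons sorted = UAA,UAG,UGA -> pick last = UGA

Answer: mRNA: AUGGUUGGUUUGCAUUGUGAUACUUGA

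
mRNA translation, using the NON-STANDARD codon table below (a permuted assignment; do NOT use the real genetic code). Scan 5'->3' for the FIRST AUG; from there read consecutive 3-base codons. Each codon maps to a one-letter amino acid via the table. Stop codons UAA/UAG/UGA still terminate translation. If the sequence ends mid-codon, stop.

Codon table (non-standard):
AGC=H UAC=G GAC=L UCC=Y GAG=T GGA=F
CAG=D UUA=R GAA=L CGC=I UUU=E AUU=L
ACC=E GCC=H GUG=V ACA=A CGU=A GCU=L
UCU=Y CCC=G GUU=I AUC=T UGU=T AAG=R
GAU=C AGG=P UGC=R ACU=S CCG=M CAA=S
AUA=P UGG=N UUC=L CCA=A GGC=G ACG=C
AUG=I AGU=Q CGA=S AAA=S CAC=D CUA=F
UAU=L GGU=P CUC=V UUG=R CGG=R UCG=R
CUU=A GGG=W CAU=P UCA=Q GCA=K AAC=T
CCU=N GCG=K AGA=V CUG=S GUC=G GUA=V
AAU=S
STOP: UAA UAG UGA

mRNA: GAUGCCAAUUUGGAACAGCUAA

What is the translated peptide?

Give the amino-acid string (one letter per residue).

Answer: IALNTH

Derivation:
start AUG at pos 1
pos 1: AUG -> I; peptide=I
pos 4: CCA -> A; peptide=IA
pos 7: AUU -> L; peptide=IAL
pos 10: UGG -> N; peptide=IALN
pos 13: AAC -> T; peptide=IALNT
pos 16: AGC -> H; peptide=IALNTH
pos 19: UAA -> STOP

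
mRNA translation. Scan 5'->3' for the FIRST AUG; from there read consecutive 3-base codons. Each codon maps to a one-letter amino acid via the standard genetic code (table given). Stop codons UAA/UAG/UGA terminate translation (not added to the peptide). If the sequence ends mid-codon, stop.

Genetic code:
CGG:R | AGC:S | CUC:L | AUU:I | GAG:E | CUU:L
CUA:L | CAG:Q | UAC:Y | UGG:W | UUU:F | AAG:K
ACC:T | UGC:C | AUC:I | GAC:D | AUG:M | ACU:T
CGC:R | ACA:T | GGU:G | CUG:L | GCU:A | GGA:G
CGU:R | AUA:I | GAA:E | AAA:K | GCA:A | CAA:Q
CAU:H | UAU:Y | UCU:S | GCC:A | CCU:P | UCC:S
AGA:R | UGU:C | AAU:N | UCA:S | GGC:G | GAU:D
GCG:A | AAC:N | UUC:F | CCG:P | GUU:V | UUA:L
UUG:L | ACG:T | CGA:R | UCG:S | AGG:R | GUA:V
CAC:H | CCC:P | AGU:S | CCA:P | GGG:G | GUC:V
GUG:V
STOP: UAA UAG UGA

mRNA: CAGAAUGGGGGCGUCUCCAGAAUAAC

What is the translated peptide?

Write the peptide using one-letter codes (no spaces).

start AUG at pos 4
pos 4: AUG -> M; peptide=M
pos 7: GGG -> G; peptide=MG
pos 10: GCG -> A; peptide=MGA
pos 13: UCU -> S; peptide=MGAS
pos 16: CCA -> P; peptide=MGASP
pos 19: GAA -> E; peptide=MGASPE
pos 22: UAA -> STOP

Answer: MGASPE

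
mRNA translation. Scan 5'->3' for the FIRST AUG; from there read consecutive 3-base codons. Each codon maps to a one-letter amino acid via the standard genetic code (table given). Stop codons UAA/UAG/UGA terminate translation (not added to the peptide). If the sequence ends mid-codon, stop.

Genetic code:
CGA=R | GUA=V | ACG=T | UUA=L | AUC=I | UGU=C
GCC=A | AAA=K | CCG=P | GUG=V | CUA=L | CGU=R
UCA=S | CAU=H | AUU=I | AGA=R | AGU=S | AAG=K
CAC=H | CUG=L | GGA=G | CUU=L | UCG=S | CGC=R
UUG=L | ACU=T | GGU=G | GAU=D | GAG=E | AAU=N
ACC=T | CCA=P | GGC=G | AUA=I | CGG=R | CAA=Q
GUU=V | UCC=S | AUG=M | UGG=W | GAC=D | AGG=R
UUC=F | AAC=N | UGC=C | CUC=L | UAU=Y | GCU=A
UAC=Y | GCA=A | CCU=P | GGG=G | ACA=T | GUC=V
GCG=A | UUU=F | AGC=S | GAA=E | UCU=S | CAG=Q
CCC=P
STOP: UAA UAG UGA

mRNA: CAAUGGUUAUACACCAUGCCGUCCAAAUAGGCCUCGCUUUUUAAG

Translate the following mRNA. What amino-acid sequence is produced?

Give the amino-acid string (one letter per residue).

Answer: MVIHHAVQIGLAF

Derivation:
start AUG at pos 2
pos 2: AUG -> M; peptide=M
pos 5: GUU -> V; peptide=MV
pos 8: AUA -> I; peptide=MVI
pos 11: CAC -> H; peptide=MVIH
pos 14: CAU -> H; peptide=MVIHH
pos 17: GCC -> A; peptide=MVIHHA
pos 20: GUC -> V; peptide=MVIHHAV
pos 23: CAA -> Q; peptide=MVIHHAVQ
pos 26: AUA -> I; peptide=MVIHHAVQI
pos 29: GGC -> G; peptide=MVIHHAVQIG
pos 32: CUC -> L; peptide=MVIHHAVQIGL
pos 35: GCU -> A; peptide=MVIHHAVQIGLA
pos 38: UUU -> F; peptide=MVIHHAVQIGLAF
pos 41: UAA -> STOP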